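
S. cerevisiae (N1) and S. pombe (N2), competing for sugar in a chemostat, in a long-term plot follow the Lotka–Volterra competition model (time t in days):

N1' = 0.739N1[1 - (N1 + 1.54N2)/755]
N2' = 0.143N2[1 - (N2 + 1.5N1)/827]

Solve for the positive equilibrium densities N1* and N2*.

Setting both brackets to zero gives the nullclines N1 + 1.54N2 = 755 and 1.5N1 + N2 = 827.
Substituting N2 = 827 - 1.5N1 into the first: N1(1 - 1.54·1.5) = 755 - 1.54·827.
So N1* = -519/-1.31 = 396, and then N2* = 827 - 1.5·396 = 233.

N1* ≈ 396, N2* ≈ 233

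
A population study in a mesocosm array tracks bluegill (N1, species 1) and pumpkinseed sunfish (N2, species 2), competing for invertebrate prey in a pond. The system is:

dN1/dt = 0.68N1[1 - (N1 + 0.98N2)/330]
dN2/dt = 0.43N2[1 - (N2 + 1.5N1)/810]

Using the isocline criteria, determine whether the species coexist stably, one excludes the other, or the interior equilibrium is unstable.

Compare the nullcline intercepts: K1/α12 = 330/0.98 = 337 < K2 = 810; K2/α21 = 810/1.5 = 540 > K1 = 330.
Since the inequalities point opposite ways, species 2 can invade but species 1 cannot.

species 2 excludes species 1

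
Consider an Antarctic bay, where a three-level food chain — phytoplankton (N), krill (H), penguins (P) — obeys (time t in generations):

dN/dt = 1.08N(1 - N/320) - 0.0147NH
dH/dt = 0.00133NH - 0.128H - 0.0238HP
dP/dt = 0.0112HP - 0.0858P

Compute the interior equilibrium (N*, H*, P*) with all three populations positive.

N* ≈ 287, H* ≈ 7.66, P* ≈ 10.6

From dP/dt = 0: 0.0112H* = 0.0858, so H* = 7.66.
From dN/dt = 0: 1.08(1 - N*/320) = 0.0147·7.66, giving N* = 320·(1 - 0.104) = 287.
From dH/dt = 0: 0.00133·287 - 0.128 = 0.0238P*, so P* = 0.253/0.0238 = 10.6.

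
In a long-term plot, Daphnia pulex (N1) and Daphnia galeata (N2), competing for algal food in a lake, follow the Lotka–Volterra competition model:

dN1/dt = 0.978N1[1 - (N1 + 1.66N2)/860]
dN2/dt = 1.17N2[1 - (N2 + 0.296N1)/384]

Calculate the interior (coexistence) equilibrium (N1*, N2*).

N1* ≈ 438, N2* ≈ 254

Setting both brackets to zero gives the nullclines N1 + 1.66N2 = 860 and 0.296N1 + N2 = 384.
Substituting N2 = 384 - 0.296N1 into the first: N1(1 - 1.66·0.296) = 860 - 1.66·384.
So N1* = 223/0.509 = 438, and then N2* = 384 - 0.296·438 = 254.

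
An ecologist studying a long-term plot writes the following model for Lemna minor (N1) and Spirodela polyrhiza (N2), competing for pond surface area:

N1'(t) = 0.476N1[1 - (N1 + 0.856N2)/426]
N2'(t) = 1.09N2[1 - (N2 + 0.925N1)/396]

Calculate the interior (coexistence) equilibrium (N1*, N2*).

N1* ≈ 418, N2* ≈ 9.37

Setting both brackets to zero gives the nullclines N1 + 0.856N2 = 426 and 0.925N1 + N2 = 396.
Substituting N2 = 396 - 0.925N1 into the first: N1(1 - 0.856·0.925) = 426 - 0.856·396.
So N1* = 87/0.208 = 418, and then N2* = 396 - 0.925·418 = 9.37.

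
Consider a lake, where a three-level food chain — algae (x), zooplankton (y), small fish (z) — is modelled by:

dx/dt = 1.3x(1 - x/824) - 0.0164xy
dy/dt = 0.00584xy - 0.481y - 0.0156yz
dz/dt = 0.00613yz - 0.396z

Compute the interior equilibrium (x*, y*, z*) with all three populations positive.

x* ≈ 152, y* ≈ 64.6, z* ≈ 26.2

From dz/dt = 0: 0.00613y* = 0.396, so y* = 64.6.
From dx/dt = 0: 1.3(1 - x*/824) = 0.0164·64.6, giving x* = 824·(1 - 0.815) = 152.
From dy/dt = 0: 0.00584·152 - 0.481 = 0.0156z*, so z* = 0.409/0.0156 = 26.2.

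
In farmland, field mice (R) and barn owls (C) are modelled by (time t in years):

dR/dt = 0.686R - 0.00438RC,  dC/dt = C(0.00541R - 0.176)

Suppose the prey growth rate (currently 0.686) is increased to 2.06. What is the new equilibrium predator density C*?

C* ≈ 470

At the interior fixed point, setting dR/dt = 0 with R > 0 fixes C* = (prey growth rate)/(RC coefficient) — independent of the other coefficients.
With the change, C* = 2.06/0.00438 = 470; it rises from 157.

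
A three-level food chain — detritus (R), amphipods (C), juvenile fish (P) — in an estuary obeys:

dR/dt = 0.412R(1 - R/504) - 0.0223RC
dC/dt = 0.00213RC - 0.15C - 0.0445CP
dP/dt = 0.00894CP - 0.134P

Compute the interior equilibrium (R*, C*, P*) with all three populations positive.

R* ≈ 95.1, C* ≈ 15, P* ≈ 1.18

From dP/dt = 0: 0.00894C* = 0.134, so C* = 15.
From dR/dt = 0: 0.412(1 - R*/504) = 0.0223·15, giving R* = 504·(1 - 0.811) = 95.1.
From dC/dt = 0: 0.00213·95.1 - 0.15 = 0.0445P*, so P* = 0.0526/0.0445 = 1.18.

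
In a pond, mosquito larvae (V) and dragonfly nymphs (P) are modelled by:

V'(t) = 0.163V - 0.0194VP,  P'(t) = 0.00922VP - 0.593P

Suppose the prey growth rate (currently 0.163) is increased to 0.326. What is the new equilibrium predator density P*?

P* ≈ 16.8

At the interior fixed point, setting dV/dt = 0 with V > 0 fixes P* = (prey growth rate)/(VP coefficient) — independent of the other coefficients.
With the change, P* = 0.326/0.0194 = 16.8; it rises from 8.4.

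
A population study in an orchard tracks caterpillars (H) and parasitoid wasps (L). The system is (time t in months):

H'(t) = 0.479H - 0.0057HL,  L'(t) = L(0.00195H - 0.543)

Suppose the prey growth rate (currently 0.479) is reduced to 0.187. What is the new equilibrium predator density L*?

At the interior fixed point, setting dH/dt = 0 with H > 0 fixes L* = (prey growth rate)/(HL coefficient) — independent of the other coefficients.
With the change, L* = 0.187/0.0057 = 32.8; it falls from 84.

L* ≈ 32.8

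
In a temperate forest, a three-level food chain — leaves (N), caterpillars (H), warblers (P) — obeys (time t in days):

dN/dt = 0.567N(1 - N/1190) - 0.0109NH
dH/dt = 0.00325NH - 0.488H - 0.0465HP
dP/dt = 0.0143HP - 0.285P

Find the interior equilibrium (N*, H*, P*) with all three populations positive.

From dP/dt = 0: 0.0143H* = 0.285, so H* = 19.9.
From dN/dt = 0: 0.567(1 - N*/1190) = 0.0109·19.9, giving N* = 1190·(1 - 0.383) = 734.
From dH/dt = 0: 0.00325·734 - 0.488 = 0.0465P*, so P* = 1.9/0.0465 = 40.8.

N* ≈ 734, H* ≈ 19.9, P* ≈ 40.8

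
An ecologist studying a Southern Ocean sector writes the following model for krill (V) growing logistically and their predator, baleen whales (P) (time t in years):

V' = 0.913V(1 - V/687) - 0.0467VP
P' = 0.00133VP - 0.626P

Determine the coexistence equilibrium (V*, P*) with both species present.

From dP/dt = 0 with P > 0: 0.00133V* = 0.626, so V* = 471.
Substitute into dV/dt = 0: 0.913(1 - 471/687) = 0.0467P*.
The bracket is 0.315, giving P* = 0.287/0.0467 = 6.16.

V* ≈ 471, P* ≈ 6.16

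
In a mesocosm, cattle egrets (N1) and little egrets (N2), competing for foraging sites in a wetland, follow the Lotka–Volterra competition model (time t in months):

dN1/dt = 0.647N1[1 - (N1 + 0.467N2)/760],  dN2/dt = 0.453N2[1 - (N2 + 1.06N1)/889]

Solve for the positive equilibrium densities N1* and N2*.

Setting both brackets to zero gives the nullclines N1 + 0.467N2 = 760 and 1.06N1 + N2 = 889.
Substituting N2 = 889 - 1.06N1 into the first: N1(1 - 0.467·1.06) = 760 - 0.467·889.
So N1* = 345/0.505 = 683, and then N2* = 889 - 1.06·683 = 165.

N1* ≈ 683, N2* ≈ 165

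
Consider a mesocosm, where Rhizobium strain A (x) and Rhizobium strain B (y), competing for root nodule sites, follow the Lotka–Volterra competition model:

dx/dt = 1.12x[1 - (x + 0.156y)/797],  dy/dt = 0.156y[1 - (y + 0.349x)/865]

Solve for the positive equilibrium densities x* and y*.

Setting both brackets to zero gives the nullclines x + 0.156y = 797 and 0.349x + y = 865.
Substituting y = 865 - 0.349x into the first: x(1 - 0.156·0.349) = 797 - 0.156·865.
So x* = 662/0.946 = 700, and then y* = 865 - 0.349·700 = 621.

x* ≈ 700, y* ≈ 621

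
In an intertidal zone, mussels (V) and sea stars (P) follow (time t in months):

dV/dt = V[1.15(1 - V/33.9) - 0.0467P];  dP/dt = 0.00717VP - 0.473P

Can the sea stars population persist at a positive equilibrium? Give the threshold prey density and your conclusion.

The predator equation gives dP/dt > 0 only when V > 0.473/0.00717 = 66.
Without the predator, V → K = 33.9. Since 33.9 < 66, the predator cannot invade.

Threshold V = 66; K < 66, so no, the predator goes extinct.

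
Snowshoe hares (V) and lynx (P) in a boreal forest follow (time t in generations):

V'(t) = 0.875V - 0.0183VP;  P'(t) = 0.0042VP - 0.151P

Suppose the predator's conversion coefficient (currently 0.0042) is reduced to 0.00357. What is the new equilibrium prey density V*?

At the interior fixed point, setting dP/dt = 0 with P > 0 fixes V* = (predator death rate)/(VP coefficient) — independent of the other coefficients.
With the change, V* = 0.151/0.00357 = 42.3; it rises from 36.

V* ≈ 42.3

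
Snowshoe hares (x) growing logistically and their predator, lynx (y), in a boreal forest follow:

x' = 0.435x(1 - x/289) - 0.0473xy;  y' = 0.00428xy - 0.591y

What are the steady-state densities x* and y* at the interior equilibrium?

x* ≈ 138, y* ≈ 4.8

From dy/dt = 0 with y > 0: 0.00428x* = 0.591, so x* = 138.
Substitute into dx/dt = 0: 0.435(1 - 138/289) = 0.0473y*.
The bracket is 0.522, giving y* = 0.227/0.0473 = 4.8.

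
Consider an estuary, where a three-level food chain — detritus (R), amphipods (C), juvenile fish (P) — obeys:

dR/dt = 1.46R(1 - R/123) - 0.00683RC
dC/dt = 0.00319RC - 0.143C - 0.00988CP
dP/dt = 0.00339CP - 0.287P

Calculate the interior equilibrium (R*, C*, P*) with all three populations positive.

R* ≈ 74.3, C* ≈ 84.7, P* ≈ 9.51

From dP/dt = 0: 0.00339C* = 0.287, so C* = 84.7.
From dR/dt = 0: 1.46(1 - R*/123) = 0.00683·84.7, giving R* = 123·(1 - 0.396) = 74.3.
From dC/dt = 0: 0.00319·74.3 - 0.143 = 0.00988P*, so P* = 0.094/0.00988 = 9.51.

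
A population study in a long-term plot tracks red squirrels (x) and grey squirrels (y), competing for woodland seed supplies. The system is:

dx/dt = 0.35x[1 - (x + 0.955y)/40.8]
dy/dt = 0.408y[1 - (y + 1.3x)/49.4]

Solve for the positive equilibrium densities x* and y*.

x* ≈ 26.4, y* ≈ 15.1

Setting both brackets to zero gives the nullclines x + 0.955y = 40.8 and 1.3x + y = 49.4.
Substituting y = 49.4 - 1.3x into the first: x(1 - 0.955·1.3) = 40.8 - 0.955·49.4.
So x* = -6.38/-0.242 = 26.4, and then y* = 49.4 - 1.3·26.4 = 15.1.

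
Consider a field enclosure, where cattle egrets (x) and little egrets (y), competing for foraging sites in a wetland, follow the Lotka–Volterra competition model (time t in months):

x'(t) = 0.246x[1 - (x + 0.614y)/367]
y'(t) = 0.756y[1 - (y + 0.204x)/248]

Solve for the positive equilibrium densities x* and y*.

x* ≈ 245, y* ≈ 198

Setting both brackets to zero gives the nullclines x + 0.614y = 367 and 0.204x + y = 248.
Substituting y = 248 - 0.204x into the first: x(1 - 0.614·0.204) = 367 - 0.614·248.
So x* = 215/0.875 = 245, and then y* = 248 - 0.204·245 = 198.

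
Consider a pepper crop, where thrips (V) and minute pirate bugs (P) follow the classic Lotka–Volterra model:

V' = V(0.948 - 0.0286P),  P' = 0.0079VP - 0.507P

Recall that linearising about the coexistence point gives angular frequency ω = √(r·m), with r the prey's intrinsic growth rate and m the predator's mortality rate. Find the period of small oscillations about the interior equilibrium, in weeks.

Here r = 0.948 and m = 0.507, so r·m = 0.481.
ω = √0.481 = 0.693 per week, hence T = 2π/ω ≈ 9.06 weeks.

T ≈ 9.06 weeks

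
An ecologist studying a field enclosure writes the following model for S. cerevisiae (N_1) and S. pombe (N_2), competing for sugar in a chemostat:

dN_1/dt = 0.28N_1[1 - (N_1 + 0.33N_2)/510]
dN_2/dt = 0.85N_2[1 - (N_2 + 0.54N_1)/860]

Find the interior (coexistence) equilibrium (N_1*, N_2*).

Setting both brackets to zero gives the nullclines N_1 + 0.33N_2 = 510 and 0.54N_1 + N_2 = 860.
Substituting N_2 = 860 - 0.54N_1 into the first: N_1(1 - 0.33·0.54) = 510 - 0.33·860.
So N_1* = 226/0.822 = 275, and then N_2* = 860 - 0.54·275 = 711.

N_1* ≈ 275, N_2* ≈ 711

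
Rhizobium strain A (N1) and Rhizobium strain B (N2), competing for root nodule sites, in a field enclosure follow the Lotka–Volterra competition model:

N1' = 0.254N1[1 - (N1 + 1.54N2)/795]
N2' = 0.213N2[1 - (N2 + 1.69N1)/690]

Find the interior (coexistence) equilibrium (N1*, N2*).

N1* ≈ 167, N2* ≈ 408

Setting both brackets to zero gives the nullclines N1 + 1.54N2 = 795 and 1.69N1 + N2 = 690.
Substituting N2 = 690 - 1.69N1 into the first: N1(1 - 1.54·1.69) = 795 - 1.54·690.
So N1* = -268/-1.6 = 167, and then N2* = 690 - 1.69·167 = 408.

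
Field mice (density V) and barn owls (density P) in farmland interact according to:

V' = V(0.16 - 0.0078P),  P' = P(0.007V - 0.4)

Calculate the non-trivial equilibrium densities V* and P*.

Set dP/dt = 0 with P > 0: 0.007V - 0.4 = 0, so V* = 0.4/0.007 = 57.1.
Set dV/dt = 0 with V > 0: 0.16 - 0.0078P = 0, so P* = 0.16/0.0078 = 20.5.

V* ≈ 57.1, P* ≈ 20.5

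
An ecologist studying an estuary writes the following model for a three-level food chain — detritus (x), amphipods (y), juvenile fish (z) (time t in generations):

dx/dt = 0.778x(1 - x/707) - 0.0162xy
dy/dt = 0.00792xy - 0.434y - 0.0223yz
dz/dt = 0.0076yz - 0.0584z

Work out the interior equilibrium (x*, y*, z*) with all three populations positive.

x* ≈ 594, y* ≈ 7.68, z* ≈ 191

From dz/dt = 0: 0.0076y* = 0.0584, so y* = 7.68.
From dx/dt = 0: 0.778(1 - x*/707) = 0.0162·7.68, giving x* = 707·(1 - 0.16) = 594.
From dy/dt = 0: 0.00792·594 - 0.434 = 0.0223z*, so z* = 4.27/0.0223 = 191.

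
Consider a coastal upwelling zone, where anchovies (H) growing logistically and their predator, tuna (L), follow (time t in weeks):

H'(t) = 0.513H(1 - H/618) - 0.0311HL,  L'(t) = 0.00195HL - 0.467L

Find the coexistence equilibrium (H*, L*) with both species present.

From dL/dt = 0 with L > 0: 0.00195H* = 0.467, so H* = 239.
Substitute into dH/dt = 0: 0.513(1 - 239/618) = 0.0311L*.
The bracket is 0.612, giving L* = 0.314/0.0311 = 10.1.

H* ≈ 239, L* ≈ 10.1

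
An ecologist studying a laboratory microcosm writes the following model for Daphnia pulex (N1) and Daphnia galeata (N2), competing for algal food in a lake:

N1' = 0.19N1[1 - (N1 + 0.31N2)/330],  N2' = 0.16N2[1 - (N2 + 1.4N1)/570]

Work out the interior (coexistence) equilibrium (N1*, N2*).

N1* ≈ 271, N2* ≈ 191

Setting both brackets to zero gives the nullclines N1 + 0.31N2 = 330 and 1.4N1 + N2 = 570.
Substituting N2 = 570 - 1.4N1 into the first: N1(1 - 0.31·1.4) = 330 - 0.31·570.
So N1* = 153/0.566 = 271, and then N2* = 570 - 1.4·271 = 191.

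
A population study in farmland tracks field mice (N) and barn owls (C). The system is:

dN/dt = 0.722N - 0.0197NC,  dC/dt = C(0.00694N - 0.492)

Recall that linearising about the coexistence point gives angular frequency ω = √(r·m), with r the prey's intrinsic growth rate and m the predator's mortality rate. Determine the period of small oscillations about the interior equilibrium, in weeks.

Here r = 0.722 and m = 0.492, so r·m = 0.355.
ω = √0.355 = 0.596 per week, hence T = 2π/ω ≈ 10.5 weeks.

T ≈ 10.5 weeks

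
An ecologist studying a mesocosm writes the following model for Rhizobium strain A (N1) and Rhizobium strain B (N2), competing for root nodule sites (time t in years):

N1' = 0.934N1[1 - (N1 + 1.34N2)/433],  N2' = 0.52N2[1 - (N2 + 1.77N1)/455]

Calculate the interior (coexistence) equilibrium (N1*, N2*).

Setting both brackets to zero gives the nullclines N1 + 1.34N2 = 433 and 1.77N1 + N2 = 455.
Substituting N2 = 455 - 1.77N1 into the first: N1(1 - 1.34·1.77) = 433 - 1.34·455.
So N1* = -177/-1.37 = 129, and then N2* = 455 - 1.77·129 = 227.

N1* ≈ 129, N2* ≈ 227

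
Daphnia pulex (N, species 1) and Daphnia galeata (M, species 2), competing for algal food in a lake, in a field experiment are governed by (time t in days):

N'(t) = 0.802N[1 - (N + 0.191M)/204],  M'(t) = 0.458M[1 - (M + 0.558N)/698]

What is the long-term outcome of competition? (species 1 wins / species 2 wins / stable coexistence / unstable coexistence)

Compare the nullcline intercepts: K1/α12 = 204/0.191 = 1070 > K2 = 698; K2/α21 = 698/0.558 = 1250 > K1 = 204.
Since both inequalities hold, each species can invade when rare, so the interior equilibrium is stable.

stable coexistence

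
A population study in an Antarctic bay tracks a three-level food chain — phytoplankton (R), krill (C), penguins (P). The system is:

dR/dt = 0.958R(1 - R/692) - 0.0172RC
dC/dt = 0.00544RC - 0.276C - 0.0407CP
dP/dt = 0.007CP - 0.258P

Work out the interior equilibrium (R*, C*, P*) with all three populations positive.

R* ≈ 234, C* ≈ 36.9, P* ≈ 24.5

From dP/dt = 0: 0.007C* = 0.258, so C* = 36.9.
From dR/dt = 0: 0.958(1 - R*/692) = 0.0172·36.9, giving R* = 692·(1 - 0.662) = 234.
From dC/dt = 0: 0.00544·234 - 0.276 = 0.0407P*, so P* = 0.997/0.0407 = 24.5.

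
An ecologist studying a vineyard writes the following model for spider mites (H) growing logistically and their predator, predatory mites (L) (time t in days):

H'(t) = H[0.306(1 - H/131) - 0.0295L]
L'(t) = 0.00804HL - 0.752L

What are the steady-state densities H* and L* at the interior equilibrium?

From dL/dt = 0 with L > 0: 0.00804H* = 0.752, so H* = 93.5.
Substitute into dH/dt = 0: 0.306(1 - 93.5/131) = 0.0295L*.
The bracket is 0.286, giving L* = 0.0875/0.0295 = 2.97.

H* ≈ 93.5, L* ≈ 2.97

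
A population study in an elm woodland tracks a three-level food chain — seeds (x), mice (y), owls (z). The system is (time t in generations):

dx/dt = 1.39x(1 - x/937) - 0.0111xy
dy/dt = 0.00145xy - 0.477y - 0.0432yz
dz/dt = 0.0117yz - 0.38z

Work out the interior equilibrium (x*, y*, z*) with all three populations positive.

From dz/dt = 0: 0.0117y* = 0.38, so y* = 32.5.
From dx/dt = 0: 1.39(1 - x*/937) = 0.0111·32.5, giving x* = 937·(1 - 0.259) = 694.
From dy/dt = 0: 0.00145·694 - 0.477 = 0.0432z*, so z* = 0.529/0.0432 = 12.3.

x* ≈ 694, y* ≈ 32.5, z* ≈ 12.3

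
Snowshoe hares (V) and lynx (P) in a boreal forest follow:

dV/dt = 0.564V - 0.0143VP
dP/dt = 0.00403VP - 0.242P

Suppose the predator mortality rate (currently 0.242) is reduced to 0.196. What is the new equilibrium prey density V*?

V* ≈ 48.6

At the interior fixed point, setting dP/dt = 0 with P > 0 fixes V* = (predator death rate)/(VP coefficient) — independent of the other coefficients.
With the change, V* = 0.196/0.00403 = 48.6; it falls from 60.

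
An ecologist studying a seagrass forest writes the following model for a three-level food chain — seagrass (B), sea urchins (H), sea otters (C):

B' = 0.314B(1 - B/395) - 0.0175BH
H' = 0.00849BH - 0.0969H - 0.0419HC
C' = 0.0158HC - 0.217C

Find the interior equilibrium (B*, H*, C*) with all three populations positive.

From dC/dt = 0: 0.0158H* = 0.217, so H* = 13.7.
From dB/dt = 0: 0.314(1 - B*/395) = 0.0175·13.7, giving B* = 395·(1 - 0.765) = 92.7.
From dH/dt = 0: 0.00849·92.7 - 0.0969 = 0.0419C*, so C* = 0.69/0.0419 = 16.5.

B* ≈ 92.7, H* ≈ 13.7, C* ≈ 16.5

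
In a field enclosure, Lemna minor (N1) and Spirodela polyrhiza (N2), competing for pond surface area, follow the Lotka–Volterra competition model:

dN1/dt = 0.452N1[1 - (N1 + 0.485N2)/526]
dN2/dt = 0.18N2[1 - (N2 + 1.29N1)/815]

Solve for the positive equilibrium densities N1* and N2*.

N1* ≈ 349, N2* ≈ 365

Setting both brackets to zero gives the nullclines N1 + 0.485N2 = 526 and 1.29N1 + N2 = 815.
Substituting N2 = 815 - 1.29N1 into the first: N1(1 - 0.485·1.29) = 526 - 0.485·815.
So N1* = 131/0.374 = 349, and then N2* = 815 - 1.29·349 = 365.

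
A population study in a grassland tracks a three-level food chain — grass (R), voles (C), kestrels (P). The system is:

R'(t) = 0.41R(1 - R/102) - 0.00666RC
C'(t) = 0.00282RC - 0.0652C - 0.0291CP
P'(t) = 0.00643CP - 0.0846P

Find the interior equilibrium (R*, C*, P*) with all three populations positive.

From dP/dt = 0: 0.00643C* = 0.0846, so C* = 13.2.
From dR/dt = 0: 0.41(1 - R*/102) = 0.00666·13.2, giving R* = 102·(1 - 0.214) = 80.2.
From dC/dt = 0: 0.00282·80.2 - 0.0652 = 0.0291P*, so P* = 0.161/0.0291 = 5.53.

R* ≈ 80.2, C* ≈ 13.2, P* ≈ 5.53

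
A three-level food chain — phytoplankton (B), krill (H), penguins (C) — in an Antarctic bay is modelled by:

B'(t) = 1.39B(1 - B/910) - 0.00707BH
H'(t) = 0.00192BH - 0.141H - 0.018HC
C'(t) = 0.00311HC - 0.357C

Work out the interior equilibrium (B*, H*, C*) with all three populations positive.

From dC/dt = 0: 0.00311H* = 0.357, so H* = 115.
From dB/dt = 0: 1.39(1 - B*/910) = 0.00707·115, giving B* = 910·(1 - 0.584) = 379.
From dH/dt = 0: 0.00192·379 - 0.141 = 0.018C*, so C* = 0.586/0.018 = 32.6.

B* ≈ 379, H* ≈ 115, C* ≈ 32.6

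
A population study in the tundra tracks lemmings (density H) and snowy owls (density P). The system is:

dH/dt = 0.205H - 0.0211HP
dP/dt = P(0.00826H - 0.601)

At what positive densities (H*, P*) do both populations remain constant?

H* ≈ 72.8, P* ≈ 9.72

Set dP/dt = 0 with P > 0: 0.00826H - 0.601 = 0, so H* = 0.601/0.00826 = 72.8.
Set dH/dt = 0 with H > 0: 0.205 - 0.0211P = 0, so P* = 0.205/0.0211 = 9.72.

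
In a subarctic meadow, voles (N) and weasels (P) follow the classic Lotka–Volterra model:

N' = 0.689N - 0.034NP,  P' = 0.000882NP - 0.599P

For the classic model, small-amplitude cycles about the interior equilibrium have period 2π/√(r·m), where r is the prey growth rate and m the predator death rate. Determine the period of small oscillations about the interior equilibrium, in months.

T ≈ 9.78 months

Here r = 0.689 and m = 0.599, so r·m = 0.413.
ω = √0.413 = 0.642 per month, hence T = 2π/ω ≈ 9.78 months.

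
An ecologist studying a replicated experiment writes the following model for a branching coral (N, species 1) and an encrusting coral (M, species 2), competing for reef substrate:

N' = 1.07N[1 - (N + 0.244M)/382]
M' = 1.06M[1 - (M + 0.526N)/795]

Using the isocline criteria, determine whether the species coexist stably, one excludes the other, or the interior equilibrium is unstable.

stable coexistence

Compare the nullcline intercepts: K1/α12 = 382/0.244 = 1570 > K2 = 795; K2/α21 = 795/0.526 = 1510 > K1 = 382.
Since both inequalities hold, each species can invade when rare, so the interior equilibrium is stable.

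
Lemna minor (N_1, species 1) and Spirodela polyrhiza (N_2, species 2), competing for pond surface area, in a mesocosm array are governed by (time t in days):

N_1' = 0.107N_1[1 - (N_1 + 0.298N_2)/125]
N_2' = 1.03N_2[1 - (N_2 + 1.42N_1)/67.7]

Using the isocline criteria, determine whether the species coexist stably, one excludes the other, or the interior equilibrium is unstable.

Compare the nullcline intercepts: K1/α12 = 125/0.298 = 419 > K2 = 67.7; K2/α21 = 67.7/1.42 = 47.7 < K1 = 125.
Since the inequalities point opposite ways, species 1 can invade but species 2 cannot.

species 1 excludes species 2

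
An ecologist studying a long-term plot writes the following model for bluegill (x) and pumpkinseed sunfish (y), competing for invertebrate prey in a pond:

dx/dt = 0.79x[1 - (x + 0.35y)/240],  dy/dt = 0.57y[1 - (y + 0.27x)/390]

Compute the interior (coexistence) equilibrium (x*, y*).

x* ≈ 114, y* ≈ 359

Setting both brackets to zero gives the nullclines x + 0.35y = 240 and 0.27x + y = 390.
Substituting y = 390 - 0.27x into the first: x(1 - 0.35·0.27) = 240 - 0.35·390.
So x* = 104/0.905 = 114, and then y* = 390 - 0.27·114 = 359.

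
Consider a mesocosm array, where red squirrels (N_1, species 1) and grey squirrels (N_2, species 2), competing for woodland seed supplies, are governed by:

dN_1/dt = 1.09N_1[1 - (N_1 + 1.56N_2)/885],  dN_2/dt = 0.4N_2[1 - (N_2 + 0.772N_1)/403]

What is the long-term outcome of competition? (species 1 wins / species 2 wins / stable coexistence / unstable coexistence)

Compare the nullcline intercepts: K1/α12 = 885/1.56 = 567 > K2 = 403; K2/α21 = 403/0.772 = 522 < K1 = 885.
Since the inequalities point opposite ways, species 1 can invade but species 2 cannot.

species 1 excludes species 2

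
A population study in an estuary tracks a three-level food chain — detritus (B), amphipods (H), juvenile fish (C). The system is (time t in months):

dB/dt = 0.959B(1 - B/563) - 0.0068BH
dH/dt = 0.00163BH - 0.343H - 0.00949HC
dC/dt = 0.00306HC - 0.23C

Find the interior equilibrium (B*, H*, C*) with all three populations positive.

B* ≈ 263, H* ≈ 75.2, C* ≈ 9.02

From dC/dt = 0: 0.00306H* = 0.23, so H* = 75.2.
From dB/dt = 0: 0.959(1 - B*/563) = 0.0068·75.2, giving B* = 563·(1 - 0.533) = 263.
From dH/dt = 0: 0.00163·263 - 0.343 = 0.00949C*, so C* = 0.0856/0.00949 = 9.02.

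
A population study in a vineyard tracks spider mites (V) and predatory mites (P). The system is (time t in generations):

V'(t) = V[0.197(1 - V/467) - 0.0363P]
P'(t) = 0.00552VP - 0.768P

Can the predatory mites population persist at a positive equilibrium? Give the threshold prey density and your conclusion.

Threshold V = 139; K > 139, so yes, the predator persists.

The predator equation gives dP/dt > 0 only when V > 0.768/0.00552 = 139.
Without the predator, V → K = 467. Since 467 > 139, the predator can invade and persist.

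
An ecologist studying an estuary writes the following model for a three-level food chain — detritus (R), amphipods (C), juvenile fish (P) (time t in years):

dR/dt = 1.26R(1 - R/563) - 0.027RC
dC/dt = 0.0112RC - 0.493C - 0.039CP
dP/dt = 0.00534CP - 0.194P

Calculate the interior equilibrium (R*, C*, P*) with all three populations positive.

From dP/dt = 0: 0.00534C* = 0.194, so C* = 36.3.
From dR/dt = 0: 1.26(1 - R*/563) = 0.027·36.3, giving R* = 563·(1 - 0.778) = 125.
From dC/dt = 0: 0.0112·125 - 0.493 = 0.039P*, so P* = 0.904/0.039 = 23.2.

R* ≈ 125, C* ≈ 36.3, P* ≈ 23.2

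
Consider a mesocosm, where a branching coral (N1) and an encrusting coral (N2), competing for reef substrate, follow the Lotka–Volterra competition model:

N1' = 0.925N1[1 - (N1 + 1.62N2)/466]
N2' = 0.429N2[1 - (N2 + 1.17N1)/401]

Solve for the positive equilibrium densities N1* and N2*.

Setting both brackets to zero gives the nullclines N1 + 1.62N2 = 466 and 1.17N1 + N2 = 401.
Substituting N2 = 401 - 1.17N1 into the first: N1(1 - 1.62·1.17) = 466 - 1.62·401.
So N1* = -184/-0.895 = 205, and then N2* = 401 - 1.17·205 = 161.

N1* ≈ 205, N2* ≈ 161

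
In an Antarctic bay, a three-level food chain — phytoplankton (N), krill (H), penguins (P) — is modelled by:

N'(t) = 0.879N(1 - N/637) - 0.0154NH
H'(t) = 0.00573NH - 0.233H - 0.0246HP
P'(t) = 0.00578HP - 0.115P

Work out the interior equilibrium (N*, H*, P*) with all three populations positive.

From dP/dt = 0: 0.00578H* = 0.115, so H* = 19.9.
From dN/dt = 0: 0.879(1 - N*/637) = 0.0154·19.9, giving N* = 637·(1 - 0.349) = 415.
From dH/dt = 0: 0.00573·415 - 0.233 = 0.0246P*, so P* = 2.14/0.0246 = 87.2.

N* ≈ 415, H* ≈ 19.9, P* ≈ 87.2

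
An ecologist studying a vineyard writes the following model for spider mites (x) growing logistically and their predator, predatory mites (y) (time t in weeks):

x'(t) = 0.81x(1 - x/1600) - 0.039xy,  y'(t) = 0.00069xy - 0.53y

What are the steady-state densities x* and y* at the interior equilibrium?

From dy/dt = 0 with y > 0: 0.00069x* = 0.53, so x* = 768.
Substitute into dx/dt = 0: 0.81(1 - 768/1600) = 0.039y*.
The bracket is 0.52, giving y* = 0.421/0.039 = 10.8.

x* ≈ 768, y* ≈ 10.8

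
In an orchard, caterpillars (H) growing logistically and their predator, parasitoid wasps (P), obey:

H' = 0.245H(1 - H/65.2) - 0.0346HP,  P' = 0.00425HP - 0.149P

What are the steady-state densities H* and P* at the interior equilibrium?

From dP/dt = 0 with P > 0: 0.00425H* = 0.149, so H* = 35.1.
Substitute into dH/dt = 0: 0.245(1 - 35.1/65.2) = 0.0346P*.
The bracket is 0.462, giving P* = 0.113/0.0346 = 3.27.

H* ≈ 35.1, P* ≈ 3.27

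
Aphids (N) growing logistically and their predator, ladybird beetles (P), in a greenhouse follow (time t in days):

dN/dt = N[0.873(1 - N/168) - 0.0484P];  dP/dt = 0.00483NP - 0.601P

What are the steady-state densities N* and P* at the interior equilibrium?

From dP/dt = 0 with P > 0: 0.00483N* = 0.601, so N* = 124.
Substitute into dN/dt = 0: 0.873(1 - 124/168) = 0.0484P*.
The bracket is 0.259, giving P* = 0.226/0.0484 = 4.68.

N* ≈ 124, P* ≈ 4.68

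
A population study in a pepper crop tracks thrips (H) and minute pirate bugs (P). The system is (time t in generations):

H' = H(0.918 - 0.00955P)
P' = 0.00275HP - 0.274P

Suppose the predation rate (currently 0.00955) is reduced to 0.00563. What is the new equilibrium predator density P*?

At the interior fixed point, setting dH/dt = 0 with H > 0 fixes P* = (prey growth rate)/(HP coefficient) — independent of the other coefficients.
With the change, P* = 0.918/0.00563 = 163; it rises from 96.1.

P* ≈ 163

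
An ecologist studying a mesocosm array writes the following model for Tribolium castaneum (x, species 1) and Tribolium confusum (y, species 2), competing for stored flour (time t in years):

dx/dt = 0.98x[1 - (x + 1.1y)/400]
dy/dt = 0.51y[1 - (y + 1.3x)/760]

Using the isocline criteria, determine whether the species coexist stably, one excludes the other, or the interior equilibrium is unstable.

species 2 excludes species 1

Compare the nullcline intercepts: K1/α12 = 400/1.1 = 364 < K2 = 760; K2/α21 = 760/1.3 = 585 > K1 = 400.
Since the inequalities point opposite ways, species 2 can invade but species 1 cannot.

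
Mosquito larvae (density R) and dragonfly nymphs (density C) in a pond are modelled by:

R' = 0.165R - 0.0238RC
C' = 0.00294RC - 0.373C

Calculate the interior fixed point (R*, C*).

Set dC/dt = 0 with C > 0: 0.00294R - 0.373 = 0, so R* = 0.373/0.00294 = 127.
Set dR/dt = 0 with R > 0: 0.165 - 0.0238C = 0, so C* = 0.165/0.0238 = 6.93.

R* ≈ 127, C* ≈ 6.93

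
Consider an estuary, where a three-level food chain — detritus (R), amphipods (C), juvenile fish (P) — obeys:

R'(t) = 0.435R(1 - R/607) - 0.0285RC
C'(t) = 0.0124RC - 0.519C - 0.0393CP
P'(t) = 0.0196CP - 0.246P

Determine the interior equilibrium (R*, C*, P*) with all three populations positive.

R* ≈ 108, C* ≈ 12.6, P* ≈ 20.8

From dP/dt = 0: 0.0196C* = 0.246, so C* = 12.6.
From dR/dt = 0: 0.435(1 - R*/607) = 0.0285·12.6, giving R* = 607·(1 - 0.822) = 108.
From dC/dt = 0: 0.0124·108 - 0.519 = 0.0393P*, so P* = 0.818/0.0393 = 20.8.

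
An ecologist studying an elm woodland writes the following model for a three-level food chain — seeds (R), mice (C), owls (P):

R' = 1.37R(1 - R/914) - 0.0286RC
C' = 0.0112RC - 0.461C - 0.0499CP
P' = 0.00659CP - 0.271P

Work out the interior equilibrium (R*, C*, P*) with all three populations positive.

From dP/dt = 0: 0.00659C* = 0.271, so C* = 41.1.
From dR/dt = 0: 1.37(1 - R*/914) = 0.0286·41.1, giving R* = 914·(1 - 0.858) = 129.
From dC/dt = 0: 0.0112·129 - 0.461 = 0.0499P*, so P* = 0.988/0.0499 = 19.8.

R* ≈ 129, C* ≈ 41.1, P* ≈ 19.8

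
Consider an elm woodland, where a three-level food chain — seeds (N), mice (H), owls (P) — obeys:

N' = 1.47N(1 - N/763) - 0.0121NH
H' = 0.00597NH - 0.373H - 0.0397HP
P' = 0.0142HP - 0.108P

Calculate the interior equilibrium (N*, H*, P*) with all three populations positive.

From dP/dt = 0: 0.0142H* = 0.108, so H* = 7.61.
From dN/dt = 0: 1.47(1 - N*/763) = 0.0121·7.61, giving N* = 763·(1 - 0.0626) = 715.
From dH/dt = 0: 0.00597·715 - 0.373 = 0.0397P*, so P* = 3.9/0.0397 = 98.2.

N* ≈ 715, H* ≈ 7.61, P* ≈ 98.2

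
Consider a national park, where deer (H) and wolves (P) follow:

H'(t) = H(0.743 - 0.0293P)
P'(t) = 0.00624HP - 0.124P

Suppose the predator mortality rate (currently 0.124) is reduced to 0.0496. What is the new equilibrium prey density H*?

H* ≈ 7.95

At the interior fixed point, setting dP/dt = 0 with P > 0 fixes H* = (predator death rate)/(HP coefficient) — independent of the other coefficients.
With the change, H* = 0.0496/0.00624 = 7.95; it falls from 19.9.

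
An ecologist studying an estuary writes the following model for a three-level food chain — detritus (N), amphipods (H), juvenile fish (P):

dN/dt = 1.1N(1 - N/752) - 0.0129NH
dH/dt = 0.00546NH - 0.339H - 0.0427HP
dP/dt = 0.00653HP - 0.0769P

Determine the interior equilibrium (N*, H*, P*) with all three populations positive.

N* ≈ 648, H* ≈ 11.8, P* ≈ 74.9

From dP/dt = 0: 0.00653H* = 0.0769, so H* = 11.8.
From dN/dt = 0: 1.1(1 - N*/752) = 0.0129·11.8, giving N* = 752·(1 - 0.138) = 648.
From dH/dt = 0: 0.00546·648 - 0.339 = 0.0427P*, so P* = 3.2/0.0427 = 74.9.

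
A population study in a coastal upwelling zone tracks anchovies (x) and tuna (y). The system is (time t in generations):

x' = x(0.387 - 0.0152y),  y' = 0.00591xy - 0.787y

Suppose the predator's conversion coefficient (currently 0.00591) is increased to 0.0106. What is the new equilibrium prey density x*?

x* ≈ 74.2

At the interior fixed point, setting dy/dt = 0 with y > 0 fixes x* = (predator death rate)/(xy coefficient) — independent of the other coefficients.
With the change, x* = 0.787/0.0106 = 74.2; it falls from 133.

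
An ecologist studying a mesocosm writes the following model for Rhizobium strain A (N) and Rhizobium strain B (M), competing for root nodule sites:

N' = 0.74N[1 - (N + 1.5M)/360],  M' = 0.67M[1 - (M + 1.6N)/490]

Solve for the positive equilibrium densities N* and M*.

N* ≈ 268, M* ≈ 61.4

Setting both brackets to zero gives the nullclines N + 1.5M = 360 and 1.6N + M = 490.
Substituting M = 490 - 1.6N into the first: N(1 - 1.5·1.6) = 360 - 1.5·490.
So N* = -375/-1.4 = 268, and then M* = 490 - 1.6·268 = 61.4.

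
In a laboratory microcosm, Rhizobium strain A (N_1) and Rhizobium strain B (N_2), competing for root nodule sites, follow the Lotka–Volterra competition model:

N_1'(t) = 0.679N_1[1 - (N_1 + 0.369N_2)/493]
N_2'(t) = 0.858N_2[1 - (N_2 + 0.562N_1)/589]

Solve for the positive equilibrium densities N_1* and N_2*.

N_1* ≈ 348, N_2* ≈ 394

Setting both brackets to zero gives the nullclines N_1 + 0.369N_2 = 493 and 0.562N_1 + N_2 = 589.
Substituting N_2 = 589 - 0.562N_1 into the first: N_1(1 - 0.369·0.562) = 493 - 0.369·589.
So N_1* = 276/0.793 = 348, and then N_2* = 589 - 0.562·348 = 394.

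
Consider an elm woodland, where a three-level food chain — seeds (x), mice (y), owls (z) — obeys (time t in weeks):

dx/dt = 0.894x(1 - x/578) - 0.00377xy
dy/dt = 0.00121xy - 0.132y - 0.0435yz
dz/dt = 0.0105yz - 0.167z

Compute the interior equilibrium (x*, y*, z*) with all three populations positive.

From dz/dt = 0: 0.0105y* = 0.167, so y* = 15.9.
From dx/dt = 0: 0.894(1 - x*/578) = 0.00377·15.9, giving x* = 578·(1 - 0.0671) = 539.
From dy/dt = 0: 0.00121·539 - 0.132 = 0.0435z*, so z* = 0.52/0.0435 = 12.

x* ≈ 539, y* ≈ 15.9, z* ≈ 12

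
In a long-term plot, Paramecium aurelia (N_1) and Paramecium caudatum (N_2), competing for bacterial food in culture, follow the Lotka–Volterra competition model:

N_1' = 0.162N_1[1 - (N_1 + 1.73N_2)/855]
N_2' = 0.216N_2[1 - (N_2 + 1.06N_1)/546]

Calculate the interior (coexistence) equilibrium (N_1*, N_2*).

Setting both brackets to zero gives the nullclines N_1 + 1.73N_2 = 855 and 1.06N_1 + N_2 = 546.
Substituting N_2 = 546 - 1.06N_1 into the first: N_1(1 - 1.73·1.06) = 855 - 1.73·546.
So N_1* = -89.6/-0.834 = 107, and then N_2* = 546 - 1.06·107 = 432.

N_1* ≈ 107, N_2* ≈ 432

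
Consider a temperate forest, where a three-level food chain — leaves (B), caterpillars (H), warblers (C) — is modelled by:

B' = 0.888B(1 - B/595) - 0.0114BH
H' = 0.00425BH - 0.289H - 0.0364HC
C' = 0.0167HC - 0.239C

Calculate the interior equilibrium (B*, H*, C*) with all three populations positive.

From dC/dt = 0: 0.0167H* = 0.239, so H* = 14.3.
From dB/dt = 0: 0.888(1 - B*/595) = 0.0114·14.3, giving B* = 595·(1 - 0.184) = 486.
From dH/dt = 0: 0.00425·486 - 0.289 = 0.0364C*, so C* = 1.78/0.0364 = 48.8.

B* ≈ 486, H* ≈ 14.3, C* ≈ 48.8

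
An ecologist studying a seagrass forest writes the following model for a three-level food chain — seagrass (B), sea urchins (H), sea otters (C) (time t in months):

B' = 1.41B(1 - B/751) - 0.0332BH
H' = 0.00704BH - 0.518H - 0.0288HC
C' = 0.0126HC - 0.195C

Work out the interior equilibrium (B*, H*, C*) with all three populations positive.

B* ≈ 477, H* ≈ 15.5, C* ≈ 98.7

From dC/dt = 0: 0.0126H* = 0.195, so H* = 15.5.
From dB/dt = 0: 1.41(1 - B*/751) = 0.0332·15.5, giving B* = 751·(1 - 0.364) = 477.
From dH/dt = 0: 0.00704·477 - 0.518 = 0.0288C*, so C* = 2.84/0.0288 = 98.7.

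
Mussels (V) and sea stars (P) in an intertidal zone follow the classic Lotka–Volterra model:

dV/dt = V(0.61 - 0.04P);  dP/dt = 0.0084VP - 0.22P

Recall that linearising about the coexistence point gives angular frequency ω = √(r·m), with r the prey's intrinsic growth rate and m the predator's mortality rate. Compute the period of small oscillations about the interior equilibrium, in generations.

T ≈ 17.2 generations

Here r = 0.61 and m = 0.22, so r·m = 0.134.
ω = √0.134 = 0.366 per generation, hence T = 2π/ω ≈ 17.2 generations.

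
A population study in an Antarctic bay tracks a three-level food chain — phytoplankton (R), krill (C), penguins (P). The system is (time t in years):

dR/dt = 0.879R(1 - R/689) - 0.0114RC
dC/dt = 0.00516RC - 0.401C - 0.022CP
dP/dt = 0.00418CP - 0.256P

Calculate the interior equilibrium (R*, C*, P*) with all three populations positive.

From dP/dt = 0: 0.00418C* = 0.256, so C* = 61.2.
From dR/dt = 0: 0.879(1 - R*/689) = 0.0114·61.2, giving R* = 689·(1 - 0.794) = 142.
From dC/dt = 0: 0.00516·142 - 0.401 = 0.022P*, so P* = 0.33/0.022 = 15.

R* ≈ 142, C* ≈ 61.2, P* ≈ 15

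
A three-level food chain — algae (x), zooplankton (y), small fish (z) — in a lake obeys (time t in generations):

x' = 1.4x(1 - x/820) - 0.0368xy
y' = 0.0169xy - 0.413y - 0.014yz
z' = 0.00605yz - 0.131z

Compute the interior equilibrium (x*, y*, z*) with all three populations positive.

From dz/dt = 0: 0.00605y* = 0.131, so y* = 21.7.
From dx/dt = 0: 1.4(1 - x*/820) = 0.0368·21.7, giving x* = 820·(1 - 0.569) = 353.
From dy/dt = 0: 0.0169·353 - 0.413 = 0.014z*, so z* = 5.56/0.014 = 397.

x* ≈ 353, y* ≈ 21.7, z* ≈ 397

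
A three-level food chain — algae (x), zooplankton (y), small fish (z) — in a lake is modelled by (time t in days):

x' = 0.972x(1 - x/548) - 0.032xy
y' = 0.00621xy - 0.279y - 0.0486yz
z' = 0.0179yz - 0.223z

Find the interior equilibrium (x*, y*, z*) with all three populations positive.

x* ≈ 323, y* ≈ 12.5, z* ≈ 35.6

From dz/dt = 0: 0.0179y* = 0.223, so y* = 12.5.
From dx/dt = 0: 0.972(1 - x*/548) = 0.032·12.5, giving x* = 548·(1 - 0.41) = 323.
From dy/dt = 0: 0.00621·323 - 0.279 = 0.0486z*, so z* = 1.73/0.0486 = 35.6.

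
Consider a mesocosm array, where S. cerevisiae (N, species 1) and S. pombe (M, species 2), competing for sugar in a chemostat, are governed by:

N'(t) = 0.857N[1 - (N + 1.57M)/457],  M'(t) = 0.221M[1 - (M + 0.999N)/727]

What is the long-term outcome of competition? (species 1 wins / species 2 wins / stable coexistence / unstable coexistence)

Compare the nullcline intercepts: K1/α12 = 457/1.57 = 291 < K2 = 727; K2/α21 = 727/0.999 = 728 > K1 = 457.
Since the inequalities point opposite ways, species 2 can invade but species 1 cannot.

species 2 excludes species 1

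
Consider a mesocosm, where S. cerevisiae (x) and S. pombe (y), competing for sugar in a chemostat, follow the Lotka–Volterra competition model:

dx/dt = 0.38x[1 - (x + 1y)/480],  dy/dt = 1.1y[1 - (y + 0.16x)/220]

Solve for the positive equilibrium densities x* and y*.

x* ≈ 310, y* ≈ 170

Setting both brackets to zero gives the nullclines x + 1y = 480 and 0.16x + y = 220.
Substituting y = 220 - 0.16x into the first: x(1 - 1·0.16) = 480 - 1·220.
So x* = 260/0.84 = 310, and then y* = 220 - 0.16·310 = 170.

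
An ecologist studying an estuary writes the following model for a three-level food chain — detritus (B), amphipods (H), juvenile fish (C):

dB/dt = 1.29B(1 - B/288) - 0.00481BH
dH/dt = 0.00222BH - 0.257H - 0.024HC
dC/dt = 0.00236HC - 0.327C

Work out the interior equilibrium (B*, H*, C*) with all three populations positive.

B* ≈ 139, H* ≈ 139, C* ≈ 2.17

From dC/dt = 0: 0.00236H* = 0.327, so H* = 139.
From dB/dt = 0: 1.29(1 - B*/288) = 0.00481·139, giving B* = 288·(1 - 0.517) = 139.
From dH/dt = 0: 0.00222·139 - 0.257 = 0.024C*, so C* = 0.052/0.024 = 2.17.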